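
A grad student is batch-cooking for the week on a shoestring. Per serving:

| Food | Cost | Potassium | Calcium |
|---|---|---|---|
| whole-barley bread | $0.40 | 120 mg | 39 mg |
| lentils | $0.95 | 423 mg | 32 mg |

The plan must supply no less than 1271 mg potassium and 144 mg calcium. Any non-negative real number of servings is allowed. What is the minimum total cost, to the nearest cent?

$3.06

whole-barley bread only: max(1271/120, 144/39) = 10.59 servings → $4.24.
lentils only: max(1271/423, 144/32) = 4.5 servings → $4.28.
whole-barley bread + lentils with both tight: 1.599 servings and 2.551 servings → $3.06.
Cheapest feasible corner: $3.06.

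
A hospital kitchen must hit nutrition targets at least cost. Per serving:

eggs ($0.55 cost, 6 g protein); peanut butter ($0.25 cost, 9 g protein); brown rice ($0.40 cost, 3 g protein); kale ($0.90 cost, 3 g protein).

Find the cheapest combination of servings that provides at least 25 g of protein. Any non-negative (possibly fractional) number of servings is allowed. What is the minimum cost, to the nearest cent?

Cost per g of protein: peanut butter $0.0278, eggs $0.0917, brown rice $0.1333, kale $0.3000.
With no serving limits, use only peanut butter: 25 g / 9 g = 2.778 servings × $0.25 = $0.69.

$0.69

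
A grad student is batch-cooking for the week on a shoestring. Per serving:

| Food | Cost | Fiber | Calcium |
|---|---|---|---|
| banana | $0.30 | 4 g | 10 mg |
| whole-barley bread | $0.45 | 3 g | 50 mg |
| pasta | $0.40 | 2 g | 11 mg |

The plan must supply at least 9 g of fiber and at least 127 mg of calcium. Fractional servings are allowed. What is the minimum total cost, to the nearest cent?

An LP optimum is at a vertex; with two nutrient constraints at most two foods are used. Check each candidate.
banana only: max(9/4, 127/10) = 12.7 servings → $3.81.
whole-barley bread only: max(9/3, 127/50) = 3 servings → $1.35.
pasta only: max(9/2, 127/11) = 11.55 servings → $4.62.
banana + whole-barley bread with both tight: 0.4059 servings and 2.459 servings → $1.23.
banana + pasta: intersection lies outside the first quadrant.
whole-barley bread + pasta with both tight: 2.313 servings and 1.03 servings → $1.45.
So the least-cost plan costs $1.23.

$1.23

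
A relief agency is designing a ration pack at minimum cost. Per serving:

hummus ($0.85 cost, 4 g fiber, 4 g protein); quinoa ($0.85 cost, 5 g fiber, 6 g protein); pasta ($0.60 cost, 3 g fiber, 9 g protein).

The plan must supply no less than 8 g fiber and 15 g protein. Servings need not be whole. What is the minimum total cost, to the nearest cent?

With two linear requirements the optimum uses one or two foods; enumerate the corners.
hummus only: max(8/4, 15/4) = 3.75 servings → $3.19.
quinoa only: max(8/5, 15/6) = 2.5 servings → $2.12.
pasta only: max(8/3, 15/9) = 2.667 servings → $1.60.
hummus + quinoa: intersection lies outside the first quadrant.
hummus + pasta with both tight: 1.125 servings and 1.167 servings → $1.66.
quinoa + pasta with both tight: 1 serving and 1 serving → $1.45.
So the least-cost plan costs $1.45.

$1.45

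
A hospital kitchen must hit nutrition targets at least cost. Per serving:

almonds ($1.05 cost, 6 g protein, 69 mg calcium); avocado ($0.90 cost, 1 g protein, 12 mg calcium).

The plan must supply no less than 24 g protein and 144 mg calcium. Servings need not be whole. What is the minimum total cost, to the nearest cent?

almonds only: max(24/6, 144/69) = 4 servings → $4.20.
avocado only: max(24/1, 144/12) = 24 servings → $21.60.
almonds + avocado: intersection lies outside the first quadrant.
The minimum over all feasible corners is $4.20.

$4.20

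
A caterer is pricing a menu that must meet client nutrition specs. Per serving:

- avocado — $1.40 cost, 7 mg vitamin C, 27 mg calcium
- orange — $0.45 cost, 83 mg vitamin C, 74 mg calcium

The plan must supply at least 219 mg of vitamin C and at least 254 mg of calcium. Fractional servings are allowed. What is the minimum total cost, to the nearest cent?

This is a tiny linear program; its minimum lies at a vertex of the feasible set. List the vertices and price them.
avocado only: max(219/7, 254/27) = 31.29 servings → $43.80.
orange only: max(219/83, 254/74) = 3.432 servings → $1.54.
avocado + orange with both tight: 2.83 servings and 2.4 servings → $5.04.
So the least-cost plan costs $1.54.

$1.54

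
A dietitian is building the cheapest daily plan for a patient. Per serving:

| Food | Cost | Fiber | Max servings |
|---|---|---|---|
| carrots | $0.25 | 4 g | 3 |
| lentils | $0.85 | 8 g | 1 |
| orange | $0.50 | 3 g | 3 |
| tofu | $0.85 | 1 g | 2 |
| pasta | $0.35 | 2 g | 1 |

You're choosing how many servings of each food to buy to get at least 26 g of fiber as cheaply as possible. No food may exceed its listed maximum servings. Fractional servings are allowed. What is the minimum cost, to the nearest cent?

$2.60

Cost per g of fiber: carrots $0.0625, lentils $0.1062, orange $0.1667, pasta $0.1750, tofu $0.8500.
Take 3 servings of carrots: +12.0 g fiber for $0.75 (total $0.75, still need 14.0 g).
Take 1 serving of lentils: +8.0 g fiber for $0.85 (total $1.60, still need 6.0 g).
Take 2 servings of orange: +6.0 g fiber for $1.00 (total $2.60, still need 0.0 g).
Greedy by cheapest-per-g is optimal for a single linear constraint, so the minimum cost is $2.60.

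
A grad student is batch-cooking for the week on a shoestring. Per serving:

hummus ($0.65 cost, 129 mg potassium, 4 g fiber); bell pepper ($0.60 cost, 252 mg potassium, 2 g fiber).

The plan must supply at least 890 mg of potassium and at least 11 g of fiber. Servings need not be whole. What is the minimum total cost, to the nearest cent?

$2.57

Minimising a linear cost over {potassium ≥ 890, fiber ≥ 11, servings ≥ 0} — the optimum is at a vertex, using one or two foods.
hummus only: max(890/129, 11/4) = 6.899 servings → $4.48.
bell pepper only: max(890/252, 11/2) = 5.5 servings → $3.30.
hummus + bell pepper with both tight: 1.323 servings and 2.855 servings → $2.57.
Cheapest feasible corner: $2.57.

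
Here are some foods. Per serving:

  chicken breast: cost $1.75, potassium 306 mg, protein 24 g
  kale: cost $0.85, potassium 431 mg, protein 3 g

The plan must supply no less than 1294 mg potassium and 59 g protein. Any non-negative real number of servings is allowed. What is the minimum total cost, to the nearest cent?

chicken breast only: max(1294/306, 59/24) = 4.229 servings → $7.40.
kale only: max(1294/431, 59/3) = 19.67 servings → $16.72.
chicken breast + kale with both tight: 2.286 servings and 1.379 servings → $5.17.
The minimum over all feasible corners is $5.17.

$5.17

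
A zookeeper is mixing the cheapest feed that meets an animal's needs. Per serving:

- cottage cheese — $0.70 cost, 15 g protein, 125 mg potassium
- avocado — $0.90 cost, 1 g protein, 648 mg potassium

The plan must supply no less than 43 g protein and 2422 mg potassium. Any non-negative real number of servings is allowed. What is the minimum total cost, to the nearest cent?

$4.76

The cheapest plan sits at a corner of the feasible region — with two constraints it uses at most two foods.
cottage cheese only: max(43/15, 2422/125) = 19.38 servings → $13.56.
avocado only: max(43/1, 2422/648) = 43 servings → $38.70.
cottage cheese + avocado with both tight: 2.652 servings and 3.226 servings → $4.76.
The minimum over all feasible corners is $4.76.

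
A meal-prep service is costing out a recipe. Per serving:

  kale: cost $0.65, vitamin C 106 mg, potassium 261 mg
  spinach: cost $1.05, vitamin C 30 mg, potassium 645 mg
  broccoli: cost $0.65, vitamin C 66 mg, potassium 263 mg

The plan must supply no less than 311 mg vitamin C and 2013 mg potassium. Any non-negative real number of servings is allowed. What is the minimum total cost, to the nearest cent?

Minimising a linear cost over {vitamin C ≥ 311, potassium ≥ 2013, servings ≥ 0} — the optimum is at a vertex, using one or two foods.
kale only: max(311/106, 2013/261) = 7.713 servings → $5.01.
spinach only: max(311/30, 2013/645) = 10.37 servings → $10.88.
broccoli only: max(311/66, 2013/263) = 7.654 servings → $4.98.
kale + spinach with both tight: 2.316 servings and 2.184 servings → $3.80.
kale + broccoli: the both-tight solution has a negative serving — not a feasible corner.
spinach + broccoli with both tight: 1.472 servings and 4.043 servings → $4.17.
Cheapest feasible corner: $3.80.

$3.80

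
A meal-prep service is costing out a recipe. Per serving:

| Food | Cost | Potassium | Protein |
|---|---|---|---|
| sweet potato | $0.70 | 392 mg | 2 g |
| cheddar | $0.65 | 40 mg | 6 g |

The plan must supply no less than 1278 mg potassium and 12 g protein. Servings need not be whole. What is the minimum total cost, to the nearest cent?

$2.83

Minimising a linear cost over {potassium ≥ 1278, protein ≥ 12, servings ≥ 0} — the optimum is at a vertex, using one or two foods.
sweet potato only: max(1278/392, 12/2) = 6 servings → $4.20.
cheddar only: max(1278/40, 12/6) = 31.95 servings → $20.77.
sweet potato + cheddar with both tight: 3.164 servings and 0.9454 servings → $2.83.
So the least-cost plan costs $2.83.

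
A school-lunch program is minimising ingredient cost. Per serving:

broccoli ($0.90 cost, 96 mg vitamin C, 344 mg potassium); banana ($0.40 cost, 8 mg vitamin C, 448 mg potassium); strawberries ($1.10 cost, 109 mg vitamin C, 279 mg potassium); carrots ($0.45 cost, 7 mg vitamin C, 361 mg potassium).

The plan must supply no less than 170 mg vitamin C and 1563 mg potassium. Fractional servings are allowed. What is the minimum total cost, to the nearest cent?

At the optimum either one food covers both requirements or two foods hit both targets exactly; no other combination can be cheaper.
broccoli only: max(170/96, 1563/344) = 4.544 servings → $4.09.
banana only: max(170/8, 1563/448) = 21.25 servings → $8.50.
strawberries only: max(170/109, 1563/279) = 5.602 servings → $6.16.
carrots only: max(170/7, 1563/361) = 24.29 servings → $10.93.
broccoli + banana with both tight: 1.581 servings and 2.275 servings → $2.33.
broccoli + strawberries: intersection lies outside the first quadrant.
broccoli + carrots with both tight: 1.564 servings and 2.839 servings → $2.69.
banana + strawberries with both tight: 2.638 servings and 1.366 servings → $2.56.
banana + carrots with both targets exact would need a negative amount; discard.
strawberries + carrots with both tight: 1.349 servings and 3.287 servings → $2.96.
Cheapest feasible corner: $2.33.

$2.33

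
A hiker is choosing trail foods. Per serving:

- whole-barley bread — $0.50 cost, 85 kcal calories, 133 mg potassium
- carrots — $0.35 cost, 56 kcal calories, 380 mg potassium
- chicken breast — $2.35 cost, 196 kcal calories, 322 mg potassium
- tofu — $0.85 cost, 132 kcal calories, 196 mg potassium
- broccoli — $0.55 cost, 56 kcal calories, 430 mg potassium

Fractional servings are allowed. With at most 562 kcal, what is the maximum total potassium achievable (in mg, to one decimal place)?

4315.4 mg

Potassium per kcal: broccoli 7.679, carrots 6.786, chicken breast 1.643, whole-barley bread 1.565, tofu 1.485.
With no serving limits, spend the whole calories allowance on broccoli: 562 kcal / 56 kcal × 430 mg = 4315.4 mg.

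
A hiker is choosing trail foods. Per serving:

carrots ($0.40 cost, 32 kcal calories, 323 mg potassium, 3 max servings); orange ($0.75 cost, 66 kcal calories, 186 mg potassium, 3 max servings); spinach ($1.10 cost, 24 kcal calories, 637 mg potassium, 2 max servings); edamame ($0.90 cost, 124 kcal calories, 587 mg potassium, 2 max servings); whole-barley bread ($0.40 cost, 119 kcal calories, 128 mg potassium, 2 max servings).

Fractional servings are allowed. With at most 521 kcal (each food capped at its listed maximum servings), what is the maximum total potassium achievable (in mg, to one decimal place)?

3780.5 mg

Potassium per kcal: spinach 26.54, carrots 10.09, edamame 4.734, orange 2.818, whole-barley bread 1.076.
Take 2 servings of spinach: uses 48 kcal, +1274.0 mg potassium (running total 1274.0 mg).
Take 3 servings of carrots: uses 96 kcal, +969.0 mg potassium (running total 2243.0 mg).
Take 2 servings of edamame: uses 248 kcal, +1174.0 mg potassium (running total 3417.0 mg).
Take 1.955 servings of orange: uses 129 kcal, +363.5 mg potassium (running total 3780.5 mg).
Greedy by best ratio exhausts the calories allowance optimally: 3780.5 mg.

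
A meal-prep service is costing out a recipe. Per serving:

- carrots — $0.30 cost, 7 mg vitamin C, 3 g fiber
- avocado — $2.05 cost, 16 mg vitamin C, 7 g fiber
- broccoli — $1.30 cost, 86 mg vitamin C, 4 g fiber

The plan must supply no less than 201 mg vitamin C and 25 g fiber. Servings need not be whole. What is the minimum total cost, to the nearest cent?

carrots only: max(201/7, 25/3) = 28.71 servings → $8.61.
avocado only: max(201/16, 25/7) = 12.56 servings → $25.75.
broccoli only: max(201/86, 25/4) = 6.25 servings → $8.12.
carrots + avocado with both targets exact would need a negative amount; discard.
carrots + broccoli with both tight: 5.852 servings and 1.861 servings → $4.17.
avocado + broccoli with both tight: 2.502 servings and 1.872 servings → $7.56.
The minimum over all feasible corners is $4.17.

$4.17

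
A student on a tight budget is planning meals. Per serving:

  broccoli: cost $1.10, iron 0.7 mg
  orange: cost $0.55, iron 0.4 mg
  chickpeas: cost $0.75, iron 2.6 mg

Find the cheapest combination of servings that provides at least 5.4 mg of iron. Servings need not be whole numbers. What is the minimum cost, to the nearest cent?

Cost per mg of iron: chickpeas $0.2885, orange $1.3750, broccoli $1.5714.
With no serving limits, use only chickpeas: 5.4 mg / 2.6 mg = 2.077 servings × $0.75 = $1.56.

$1.56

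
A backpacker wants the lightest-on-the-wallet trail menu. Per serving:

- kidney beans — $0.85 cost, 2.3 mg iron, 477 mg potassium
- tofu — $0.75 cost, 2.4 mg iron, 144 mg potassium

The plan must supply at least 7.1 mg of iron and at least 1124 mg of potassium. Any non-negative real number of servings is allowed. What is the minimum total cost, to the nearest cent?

kidney beans only: max(7.1/2.3, 1124/477) = 3.087 servings → $2.62.
tofu only: max(7.1/2.4, 1124/144) = 7.806 servings → $5.85.
kidney beans + tofu with both tight: 2.059 servings and 0.9851 servings → $2.49.
So the least-cost plan costs $2.49.

$2.49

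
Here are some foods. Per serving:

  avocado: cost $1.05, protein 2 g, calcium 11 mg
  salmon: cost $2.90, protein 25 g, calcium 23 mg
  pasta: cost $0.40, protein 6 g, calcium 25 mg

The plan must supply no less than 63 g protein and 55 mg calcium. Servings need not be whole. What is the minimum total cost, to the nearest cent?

$4.20

Minimising a linear cost over {protein ≥ 63, calcium ≥ 55, servings ≥ 0} — the optimum is at a vertex, using one or two foods.
avocado only: max(63/2, 55/11) = 31.5 servings → $33.08.
salmon only: max(63/25, 55/23) = 2.52 servings → $7.31.
pasta only: max(63/6, 55/25) = 10.5 servings → $4.20.
avocado + salmon: intersection lies outside the first quadrant.
avocado + pasta: intersection lies outside the first quadrant.
salmon + pasta with both targets exact would need a negative amount; discard.
The minimum over all feasible corners is $4.20.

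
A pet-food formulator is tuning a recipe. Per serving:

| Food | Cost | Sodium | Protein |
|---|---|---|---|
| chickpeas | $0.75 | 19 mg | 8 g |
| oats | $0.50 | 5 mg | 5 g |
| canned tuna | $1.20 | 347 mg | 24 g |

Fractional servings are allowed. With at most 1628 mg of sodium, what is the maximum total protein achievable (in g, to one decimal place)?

Protein per mg sodium: oats 1, chickpeas 0.4211, canned tuna 0.06916.
With no serving limits, spend the whole sodium allowance on oats: 1628 mg / 5 mg × 5 g = 1628.0 g.

1628.0 g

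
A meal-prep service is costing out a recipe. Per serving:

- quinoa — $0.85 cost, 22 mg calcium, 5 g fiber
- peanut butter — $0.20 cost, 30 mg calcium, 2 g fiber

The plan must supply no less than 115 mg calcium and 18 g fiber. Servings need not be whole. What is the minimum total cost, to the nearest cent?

$1.80

This is a tiny linear program; its minimum lies at a vertex of the feasible set. List the vertices and price them.
quinoa only: max(115/22, 18/5) = 5.227 servings → $4.44.
peanut butter only: max(115/30, 18/2) = 9 servings → $1.80.
quinoa + peanut butter with both tight: 2.925 servings and 1.689 servings → $2.82.
So the least-cost plan costs $1.80.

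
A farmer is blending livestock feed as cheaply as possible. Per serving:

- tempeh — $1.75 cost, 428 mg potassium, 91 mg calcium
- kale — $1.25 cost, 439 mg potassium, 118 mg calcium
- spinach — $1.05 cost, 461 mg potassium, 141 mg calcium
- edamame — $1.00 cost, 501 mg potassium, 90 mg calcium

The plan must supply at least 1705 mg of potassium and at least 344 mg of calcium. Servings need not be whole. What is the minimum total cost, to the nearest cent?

This is a tiny linear program; its minimum lies at a vertex of the feasible set. List the vertices and price them.
tempeh only: max(1705/428, 344/91) = 3.984 servings → $6.97.
kale only: max(1705/439, 344/118) = 3.884 servings → $4.85.
spinach only: max(1705/461, 344/141) = 3.698 servings → $3.88.
edamame only: max(1705/501, 344/90) = 3.822 servings → $3.82.
tempeh + kale: intersection lies outside the first quadrant.
tempeh + spinach with both targets exact would need a negative amount; discard.
tempeh + edamame with both tight: 2.672 servings and 1.12 servings → $5.80.
kale + spinach: the both-tight solution has a negative serving — not a feasible corner.
kale + edamame with both tight: 0.9636 servings and 2.559 servings → $3.76.
spinach + edamame with both tight: 0.6481 servings and 2.807 servings → $3.49.
The minimum over all feasible corners is $3.49.

$3.49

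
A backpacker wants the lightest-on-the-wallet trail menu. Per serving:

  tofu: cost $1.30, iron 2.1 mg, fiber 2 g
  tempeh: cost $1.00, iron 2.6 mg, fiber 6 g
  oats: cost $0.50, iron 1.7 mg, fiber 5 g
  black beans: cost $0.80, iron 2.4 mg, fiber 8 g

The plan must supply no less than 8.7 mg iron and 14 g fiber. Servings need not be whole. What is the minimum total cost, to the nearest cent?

An LP optimum is at a vertex; with two nutrient constraints at most two foods are used. Check each candidate.
tofu only: max(8.7/2.1, 14/2) = 7 servings → $9.10.
tempeh only: max(8.7/2.6, 14/6) = 3.346 servings → $3.35.
oats only: max(8.7/1.7, 14/5) = 5.118 servings → $2.56.
black beans only: max(8.7/2.4, 14/8) = 3.625 servings → $2.90.
tofu + tempeh with both tight: 2.135 servings and 1.622 servings → $4.40.
tofu + oats with both tight: 2.775 servings and 1.69 servings → $4.45.
tofu + black beans with both tight: 3 servings and 1 serving → $4.70.
tempeh + oats: intersection lies outside the first quadrant.
tempeh + black beans: the both-tight solution has a negative serving — not a feasible corner.
oats + black beans with both targets exact would need a negative amount; discard.
The minimum over all feasible corners is $2.56.

$2.56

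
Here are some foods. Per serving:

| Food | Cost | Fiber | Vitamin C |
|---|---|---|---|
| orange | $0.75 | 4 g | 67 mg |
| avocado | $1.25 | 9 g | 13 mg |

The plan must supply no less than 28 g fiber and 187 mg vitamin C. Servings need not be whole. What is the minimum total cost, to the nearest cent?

For a min-cost LP with two ≥-constraints, a basic feasible solution has at most two positive variables.
orange only: max(28/4, 187/67) = 7 servings → $5.25.
avocado only: max(28/9, 187/13) = 14.38 servings → $17.98.
orange + avocado with both tight: 2.394 servings and 2.047 servings → $4.35.
Cheapest feasible corner: $4.35.

$4.35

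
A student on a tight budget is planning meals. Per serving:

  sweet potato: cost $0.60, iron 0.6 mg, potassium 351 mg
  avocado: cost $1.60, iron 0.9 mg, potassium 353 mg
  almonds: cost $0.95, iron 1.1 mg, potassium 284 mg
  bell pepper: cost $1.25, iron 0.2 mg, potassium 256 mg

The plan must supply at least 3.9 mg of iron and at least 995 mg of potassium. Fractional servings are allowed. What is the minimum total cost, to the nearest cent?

This is a tiny linear program; its minimum lies at a vertex of the feasible set. List the vertices and price them.
sweet potato only: max(3.9/0.6, 995/351) = 6.5 servings → $3.90.
avocado only: max(3.9/0.9, 995/353) = 4.333 servings → $6.93.
almonds only: max(3.9/1.1, 995/284) = 3.545 servings → $3.37.
bell pepper only: max(3.9/0.2, 995/256) = 19.5 servings → $24.38.
sweet potato + avocado: the both-tight solution has a negative serving — not a feasible corner.
sweet potato + almonds with both targets exact would need a negative amount; discard.
sweet potato + bell pepper with both targets exact would need a negative amount; discard.
avocado + almonds with both targets exact would need a negative amount; discard.
avocado + bell pepper with both targets exact would need a negative amount; discard.
almonds + bell pepper with both targets exact would need a negative amount; discard.
The minimum over all feasible corners is $3.37.

$3.37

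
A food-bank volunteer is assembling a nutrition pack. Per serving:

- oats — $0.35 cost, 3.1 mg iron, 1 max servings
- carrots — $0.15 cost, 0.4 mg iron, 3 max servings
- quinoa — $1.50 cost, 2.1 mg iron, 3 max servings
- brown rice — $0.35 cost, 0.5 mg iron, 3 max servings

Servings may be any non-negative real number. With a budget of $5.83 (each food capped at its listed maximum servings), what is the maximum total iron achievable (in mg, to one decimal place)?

Iron per dollar: oats 8.857, carrots 2.667, brown rice 1.429, quinoa 1.4.
Take 1 serving of oats: spends $0.35, +3.1 mg iron (running total 3.1 mg).
Take 3 servings of carrots: spends $0.45, +1.2 mg iron (running total 4.3 mg).
Take 3 servings of brown rice: spends $1.05, +1.5 mg iron (running total 5.8 mg).
Take 2.653 servings of quinoa: spends $3.98, +5.6 mg iron (running total 11.4 mg).
Greedy by best ratio exhausts the cost allowance optimally: 11.4 mg.

11.4 mg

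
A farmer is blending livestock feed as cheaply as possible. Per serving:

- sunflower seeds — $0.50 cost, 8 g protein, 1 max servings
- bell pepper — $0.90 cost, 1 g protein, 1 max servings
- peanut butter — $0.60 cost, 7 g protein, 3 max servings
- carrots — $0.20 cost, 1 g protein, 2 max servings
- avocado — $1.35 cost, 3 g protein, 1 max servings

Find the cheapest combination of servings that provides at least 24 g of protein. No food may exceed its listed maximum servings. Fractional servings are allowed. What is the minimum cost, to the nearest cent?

Cost per g of protein: sunflower seeds $0.0625, peanut butter $0.0857, carrots $0.2000, avocado $0.4500, bell pepper $0.9000.
Take 1 serving of sunflower seeds: +8.0 g protein for $0.50 (total $0.50, still need 16.0 g).
Take 2.286 servings of peanut butter: +16.0 g protein for $1.37 (total $1.87, still need 0.0 g).
Filling from the cheapest source first is optimal under one linear minimum: $1.87.

$1.87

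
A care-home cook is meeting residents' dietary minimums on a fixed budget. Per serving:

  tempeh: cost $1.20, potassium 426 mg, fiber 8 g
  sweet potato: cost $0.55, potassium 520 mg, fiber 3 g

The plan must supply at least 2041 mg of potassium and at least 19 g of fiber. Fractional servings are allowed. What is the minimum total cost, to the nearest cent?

Compare the cost at each extreme point of the feasible region.
tempeh only: max(2041/426, 19/8) = 4.791 servings → $5.75.
sweet potato only: max(2041/520, 19/3) = 6.333 servings → $3.48.
tempeh + sweet potato with both tight: 1.304 servings and 2.857 servings → $3.14.
So the least-cost plan costs $3.14.

$3.14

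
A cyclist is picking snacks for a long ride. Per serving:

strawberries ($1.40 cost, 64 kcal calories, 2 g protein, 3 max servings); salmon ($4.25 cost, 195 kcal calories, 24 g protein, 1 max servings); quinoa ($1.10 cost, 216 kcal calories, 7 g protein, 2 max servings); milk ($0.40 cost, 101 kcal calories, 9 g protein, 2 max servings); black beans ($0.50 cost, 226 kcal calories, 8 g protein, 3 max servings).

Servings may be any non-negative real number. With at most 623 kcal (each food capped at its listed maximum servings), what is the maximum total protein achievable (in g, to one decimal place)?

50.0 g

Protein per kcal: salmon 0.1231, milk 0.08911, black beans 0.0354, quinoa 0.03241, strawberries 0.03125.
Take 1 serving of salmon: uses 195 kcal, +24.0 g protein (running total 24.0 g).
Take 2 servings of milk: uses 202 kcal, +18.0 g protein (running total 42.0 g).
Take 1 serving of black beans: uses 226 kcal, +8.0 g protein (running total 50.0 g).
Greedy by best ratio exhausts the calories allowance optimally: 50.0 g.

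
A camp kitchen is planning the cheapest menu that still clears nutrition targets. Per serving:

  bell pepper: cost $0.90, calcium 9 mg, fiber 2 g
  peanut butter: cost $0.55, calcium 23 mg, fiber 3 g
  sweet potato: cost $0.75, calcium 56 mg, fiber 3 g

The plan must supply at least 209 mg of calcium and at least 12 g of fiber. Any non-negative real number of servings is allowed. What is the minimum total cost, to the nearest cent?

$2.91

An LP optimum is at a vertex; with two nutrient constraints at most two foods are used. Check each candidate.
bell pepper only: max(209/9, 12/2) = 23.22 servings → $20.90.
peanut butter only: max(209/23, 12/3) = 9.087 servings → $5.00.
sweet potato only: max(209/56, 12/3) = 4 servings → $3.00.
bell pepper + peanut butter: the both-tight solution has a negative serving — not a feasible corner.
bell pepper + sweet potato with both tight: 0.5294 servings and 3.647 servings → $3.21.
peanut butter + sweet potato with both tight: 0.4545 servings and 3.545 servings → $2.91.
The minimum over all feasible corners is $2.91.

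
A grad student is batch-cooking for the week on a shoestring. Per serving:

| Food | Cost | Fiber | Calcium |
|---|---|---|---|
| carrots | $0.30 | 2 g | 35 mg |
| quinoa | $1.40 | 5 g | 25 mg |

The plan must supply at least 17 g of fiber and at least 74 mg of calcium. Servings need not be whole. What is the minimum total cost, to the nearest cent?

An LP optimum is at a vertex; with two nutrient constraints at most two foods are used. Check each candidate.
carrots only: max(17/2, 74/35) = 8.5 servings → $2.55.
quinoa only: max(17/5, 74/25) = 3.4 servings → $4.76.
carrots + quinoa: intersection lies outside the first quadrant.
Cheapest feasible corner: $2.55.

$2.55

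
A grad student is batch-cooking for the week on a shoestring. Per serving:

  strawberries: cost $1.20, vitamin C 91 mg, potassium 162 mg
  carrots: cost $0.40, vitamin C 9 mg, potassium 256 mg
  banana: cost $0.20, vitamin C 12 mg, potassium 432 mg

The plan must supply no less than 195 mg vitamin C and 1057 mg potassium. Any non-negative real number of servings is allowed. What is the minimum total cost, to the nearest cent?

$2.64

At the optimum either one food covers both requirements or two foods hit both targets exactly; no other combination can be cheaper.
strawberries only: max(195/91, 1057/162) = 6.525 servings → $7.83.
carrots only: max(195/9, 1057/256) = 21.67 servings → $8.67.
banana only: max(195/12, 1057/432) = 16.25 servings → $3.25.
strawberries + carrots with both tight: 1.85 servings and 2.958 servings → $3.40.
strawberries + banana with both tight: 1.915 servings and 1.729 servings → $2.64.
carrots + banana with both targets exact would need a negative amount; discard.
The minimum over all feasible corners is $2.64.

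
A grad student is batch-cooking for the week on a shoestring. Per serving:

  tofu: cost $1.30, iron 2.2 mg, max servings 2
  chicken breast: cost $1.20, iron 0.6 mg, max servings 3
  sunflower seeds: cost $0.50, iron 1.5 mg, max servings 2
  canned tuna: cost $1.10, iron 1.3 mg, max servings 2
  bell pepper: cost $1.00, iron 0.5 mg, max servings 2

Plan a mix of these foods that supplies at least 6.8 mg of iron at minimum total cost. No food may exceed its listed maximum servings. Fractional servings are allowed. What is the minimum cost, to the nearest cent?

Cost per mg of iron: sunflower seeds $0.3333, tofu $0.5909, canned tuna $0.8462, chicken breast $2.0000, bell pepper $2.0000.
Take 2 servings of sunflower seeds: +3.0 mg iron for $1.00 (total $1.00, still need 3.8 mg).
Take 1.727 servings of tofu: +3.8 mg iron for $2.25 (total $3.25, still need 0.0 mg).
Greedy by cheapest-per-mg is optimal for a single linear constraint, so the minimum cost is $3.25.

$3.25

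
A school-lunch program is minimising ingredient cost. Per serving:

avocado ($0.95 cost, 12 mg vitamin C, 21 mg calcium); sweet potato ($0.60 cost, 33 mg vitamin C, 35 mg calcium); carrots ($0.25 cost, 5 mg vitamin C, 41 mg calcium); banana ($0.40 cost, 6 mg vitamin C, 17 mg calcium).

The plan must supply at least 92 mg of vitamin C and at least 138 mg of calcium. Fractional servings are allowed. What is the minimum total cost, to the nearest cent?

Two binding constraints pin down two serving amounts, so the optimal mix uses at most two foods. The candidates are each food alone (scaled to the tighter of vitamin C/calcium) and each pair with both constraints tight.
avocado only: max(92/12, 138/21) = 7.667 servings → $7.28.
sweet potato only: max(92/33, 138/35) = 3.943 servings → $2.37.
carrots only: max(92/5, 138/41) = 18.4 servings → $4.60.
banana only: max(92/6, 138/17) = 15.33 servings → $6.13.
avocado + sweet potato with both tight: 4.886 servings and 1.011 servings → $5.25.
avocado + carrots: intersection lies outside the first quadrant.
avocado + banana with both targets exact would need a negative amount; discard.
sweet potato + carrots with both tight: 2.616 servings and 1.132 servings → $1.85.
sweet potato + banana with both tight: 2.097 servings and 3.801 servings → $2.78.
carrots + banana with both targets exact would need a negative amount; discard.
The minimum over all feasible corners is $1.85.

$1.85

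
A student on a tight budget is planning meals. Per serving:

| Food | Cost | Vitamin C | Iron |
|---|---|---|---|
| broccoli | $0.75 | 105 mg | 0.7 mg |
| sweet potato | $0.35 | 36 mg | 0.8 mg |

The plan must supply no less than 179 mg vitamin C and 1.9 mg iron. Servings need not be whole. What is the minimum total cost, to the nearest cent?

A basic optimal solution has at most two foods positive. Try each food alone and each pair with both targets met exactly.
broccoli only: max(179/105, 1.9/0.7) = 2.714 servings → $2.04.
sweet potato only: max(179/36, 1.9/0.8) = 4.972 servings → $1.74.
broccoli + sweet potato with both tight: 1.272 servings and 1.262 servings → $1.40.
So the least-cost plan costs $1.40.

$1.40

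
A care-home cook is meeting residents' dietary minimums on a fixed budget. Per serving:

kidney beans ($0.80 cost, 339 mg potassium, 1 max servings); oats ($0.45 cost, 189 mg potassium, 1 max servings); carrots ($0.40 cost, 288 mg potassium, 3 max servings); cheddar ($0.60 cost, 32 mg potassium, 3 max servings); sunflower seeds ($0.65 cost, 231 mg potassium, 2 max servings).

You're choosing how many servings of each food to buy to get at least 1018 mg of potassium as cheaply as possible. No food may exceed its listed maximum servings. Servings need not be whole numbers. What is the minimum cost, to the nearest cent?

Cost per mg of potassium: carrots $0.0014, kidney beans $0.0024, oats $0.0024, sunflower seeds $0.0028, cheddar $0.0187.
Take 3 servings of carrots: +864.0 mg potassium for $1.20 (total $1.20, still need 154.0 mg).
Take 0.4543 servings of kidney beans: +154.0 mg potassium for $0.36 (total $1.56, still need 0.0 mg).
Filling from the cheapest source first is optimal under one linear minimum: $1.56.

$1.56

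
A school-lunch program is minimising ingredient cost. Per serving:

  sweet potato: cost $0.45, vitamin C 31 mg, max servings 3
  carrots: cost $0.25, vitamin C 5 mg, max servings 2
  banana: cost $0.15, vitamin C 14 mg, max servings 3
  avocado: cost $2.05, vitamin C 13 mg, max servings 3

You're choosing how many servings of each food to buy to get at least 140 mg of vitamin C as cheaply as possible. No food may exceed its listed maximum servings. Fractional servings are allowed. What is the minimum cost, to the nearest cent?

$2.05

Cost per mg of vitamin C: banana $0.0107, sweet potato $0.0145, carrots $0.0500, avocado $0.1577.
Take 3 servings of banana: +42.0 mg vitamin C for $0.45 (total $0.45, still need 98.0 mg).
Take 3 servings of sweet potato: +93.0 mg vitamin C for $1.35 (total $1.80, still need 5.0 mg).
Take 1 serving of carrots: +5.0 mg vitamin C for $0.25 (total $2.05, still need 0.0 mg).
Greedy by cheapest-per-mg is optimal for a single linear constraint, so the minimum cost is $2.05.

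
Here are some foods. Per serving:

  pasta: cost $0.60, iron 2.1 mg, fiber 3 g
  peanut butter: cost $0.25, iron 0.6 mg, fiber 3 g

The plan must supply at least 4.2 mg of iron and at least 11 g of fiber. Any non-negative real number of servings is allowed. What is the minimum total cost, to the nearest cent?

The cheapest plan sits at a corner of the feasible region — with two constraints it uses at most two foods.
pasta only: max(4.2/2.1, 11/3) = 3.667 servings → $2.20.
peanut butter only: max(4.2/0.6, 11/3) = 7 servings → $1.75.
pasta + peanut butter with both tight: 1.333 servings and 2.333 servings → $1.38.
So the least-cost plan costs $1.38.

$1.38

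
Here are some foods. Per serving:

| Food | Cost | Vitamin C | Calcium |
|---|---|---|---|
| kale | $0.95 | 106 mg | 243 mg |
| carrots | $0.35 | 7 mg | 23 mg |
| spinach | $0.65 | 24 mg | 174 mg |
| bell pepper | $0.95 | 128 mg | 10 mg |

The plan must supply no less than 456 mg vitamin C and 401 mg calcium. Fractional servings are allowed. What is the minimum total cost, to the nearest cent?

Minimising a linear cost over {vitamin C ≥ 456, calcium ≥ 401, servings ≥ 0} — the optimum is at a vertex, using one or two foods.
kale only: max(456/106, 401/243) = 4.302 servings → $4.09.
carrots only: max(456/7, 401/23) = 65.14 servings → $22.80.
spinach only: max(456/24, 401/174) = 19 servings → $12.35.
bell pepper only: max(456/128, 401/10) = 40.1 servings → $38.09.
kale + carrots: the both-tight solution has a negative serving — not a feasible corner.
kale + spinach with both targets exact would need a negative amount; discard.
kale + bell pepper with both tight: 1.557 servings and 2.273 servings → $3.64.
carrots + spinach with both targets exact would need a negative amount; discard.
carrots + bell pepper with both tight: 16.27 servings and 2.673 servings → $8.23.
spinach + bell pepper with both tight: 2.123 servings and 3.164 servings → $4.39.
So the least-cost plan costs $3.64.

$3.64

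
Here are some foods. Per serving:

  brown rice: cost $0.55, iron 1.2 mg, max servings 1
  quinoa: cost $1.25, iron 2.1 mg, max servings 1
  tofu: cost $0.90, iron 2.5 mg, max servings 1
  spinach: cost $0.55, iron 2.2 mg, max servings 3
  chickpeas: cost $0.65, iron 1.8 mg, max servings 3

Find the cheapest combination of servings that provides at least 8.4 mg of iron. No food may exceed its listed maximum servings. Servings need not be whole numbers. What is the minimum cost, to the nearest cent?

$2.30

Cost per mg of iron: spinach $0.2500, tofu $0.3600, chickpeas $0.3611, brown rice $0.4583, quinoa $0.5952.
Take 3 servings of spinach: +6.6 mg iron for $1.65 (total $1.65, still need 1.8 mg).
Take 0.72 servings of tofu: +1.8 mg iron for $0.65 (total $2.30, still need 0.0 mg).
Filling from the cheapest source first is optimal under one linear minimum: $2.30.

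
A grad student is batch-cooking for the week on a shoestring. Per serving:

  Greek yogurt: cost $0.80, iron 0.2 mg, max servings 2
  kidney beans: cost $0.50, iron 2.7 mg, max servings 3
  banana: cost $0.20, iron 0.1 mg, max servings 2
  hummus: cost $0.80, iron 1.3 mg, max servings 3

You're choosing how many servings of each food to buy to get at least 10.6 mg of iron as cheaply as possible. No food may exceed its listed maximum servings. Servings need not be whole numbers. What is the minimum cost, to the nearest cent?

Cost per mg of iron: kidney beans $0.1852, hummus $0.6154, banana $2.0000, Greek yogurt $4.0000.
Take 3 servings of kidney beans: +8.1 mg iron for $1.50 (total $1.50, still need 2.5 mg).
Take 1.923 servings of hummus: +2.5 mg iron for $1.54 (total $3.04, still need 0.0 mg).
Greedy by cheapest-per-mg is optimal for a single linear constraint, so the minimum cost is $3.04.

$3.04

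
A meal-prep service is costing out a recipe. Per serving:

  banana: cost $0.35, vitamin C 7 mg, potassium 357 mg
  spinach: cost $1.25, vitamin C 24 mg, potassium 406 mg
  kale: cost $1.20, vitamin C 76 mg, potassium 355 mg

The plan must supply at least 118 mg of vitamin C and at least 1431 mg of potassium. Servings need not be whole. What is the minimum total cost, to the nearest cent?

$2.51

A basic optimal solution has at most two foods positive. Try each food alone and each pair with both targets met exactly.
banana only: max(118/7, 1431/357) = 16.86 servings → $5.90.
spinach only: max(118/24, 1431/406) = 4.917 servings → $6.15.
kale only: max(118/76, 1431/355) = 4.031 servings → $4.84.
banana + spinach: intersection lies outside the first quadrant.
banana + kale with both tight: 2.713 servings and 1.303 servings → $2.51.
spinach + kale with both tight: 2.994 servings and 0.6073 servings → $4.47.
Cheapest feasible corner: $2.51.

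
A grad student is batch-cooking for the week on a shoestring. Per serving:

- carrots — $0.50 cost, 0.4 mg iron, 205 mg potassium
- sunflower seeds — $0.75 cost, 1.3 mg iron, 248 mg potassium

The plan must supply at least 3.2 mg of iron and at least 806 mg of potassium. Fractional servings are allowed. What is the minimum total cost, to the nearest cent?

$2.26

An LP optimum is at a vertex; with two nutrient constraints at most two foods are used. Check each candidate.
carrots only: max(3.2/0.4, 806/205) = 8 servings → $4.00.
sunflower seeds only: max(3.2/1.3, 806/248) = 3.25 servings → $2.44.
carrots + sunflower seeds with both tight: 1.519 servings and 1.994 servings → $2.26.
The minimum over all feasible corners is $2.26.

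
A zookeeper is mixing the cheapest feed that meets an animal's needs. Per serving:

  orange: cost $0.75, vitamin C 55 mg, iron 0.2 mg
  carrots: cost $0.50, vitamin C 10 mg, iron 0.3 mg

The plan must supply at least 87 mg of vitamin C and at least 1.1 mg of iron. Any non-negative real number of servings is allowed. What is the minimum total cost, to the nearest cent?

An LP optimum is at a vertex; with two nutrient constraints at most two foods are used. Check each candidate.
orange only: max(87/55, 1.1/0.2) = 5.5 servings → $4.12.
carrots only: max(87/10, 1.1/0.3) = 8.7 servings → $4.35.
orange + carrots with both tight: 1.041 servings and 2.972 servings → $2.27.
Cheapest feasible corner: $2.27.

$2.27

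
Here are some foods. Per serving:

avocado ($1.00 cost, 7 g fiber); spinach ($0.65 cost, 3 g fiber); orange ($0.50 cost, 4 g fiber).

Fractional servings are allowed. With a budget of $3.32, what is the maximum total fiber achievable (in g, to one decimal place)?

Fiber per dollar: orange 8, avocado 7, spinach 4.615.
With no serving limits, spend the whole cost allowance on orange: $3.32 / $0.50 × 4 g = 26.6 g.

26.6 g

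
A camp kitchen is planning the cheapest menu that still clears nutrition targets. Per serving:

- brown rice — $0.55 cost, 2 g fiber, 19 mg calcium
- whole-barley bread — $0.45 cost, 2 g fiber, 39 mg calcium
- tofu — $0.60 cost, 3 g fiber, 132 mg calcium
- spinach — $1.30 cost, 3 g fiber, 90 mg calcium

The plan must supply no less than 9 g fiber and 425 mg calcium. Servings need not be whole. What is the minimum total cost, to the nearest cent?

$1.93

At the optimum either one food covers both requirements or two foods hit both targets exactly; no other combination can be cheaper.
brown rice only: max(9/2, 425/19) = 22.37 servings → $12.30.
whole-barley bread only: max(9/2, 425/39) = 10.9 servings → $4.90.
tofu only: max(9/3, 425/132) = 3.22 servings → $1.93.
spinach only: max(9/3, 425/90) = 4.722 servings → $6.14.
brown rice + whole-barley bread: the both-tight solution has a negative serving — not a feasible corner.
brown rice + tofu: the both-tight solution has a negative serving — not a feasible corner.
brown rice + spinach with both targets exact would need a negative amount; discard.
whole-barley bread + tofu with both targets exact would need a negative amount; discard.
whole-barley bread + spinach: intersection lies outside the first quadrant.
tofu + spinach with both targets exact would need a negative amount; discard.
The minimum over all feasible corners is $1.93.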